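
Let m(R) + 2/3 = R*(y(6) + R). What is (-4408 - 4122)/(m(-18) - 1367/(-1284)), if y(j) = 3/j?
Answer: -10952520/404971 ≈ -27.045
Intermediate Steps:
m(R) = -2/3 + R*(1/2 + R) (m(R) = -2/3 + R*(3/6 + R) = -2/3 + R*(3*(1/6) + R) = -2/3 + R*(1/2 + R))
(-4408 - 4122)/(m(-18) - 1367/(-1284)) = (-4408 - 4122)/((-2/3 + (-18)**2 + (1/2)*(-18)) - 1367/(-1284)) = -8530/((-2/3 + 324 - 9) - 1367*(-1/1284)) = -8530/(943/3 + 1367/1284) = -8530/404971/1284 = -8530*1284/404971 = -10952520/404971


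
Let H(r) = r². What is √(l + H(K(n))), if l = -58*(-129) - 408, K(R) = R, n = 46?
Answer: √9190 ≈ 95.865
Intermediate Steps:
l = 7074 (l = 7482 - 408 = 7074)
√(l + H(K(n))) = √(7074 + 46²) = √(7074 + 2116) = √9190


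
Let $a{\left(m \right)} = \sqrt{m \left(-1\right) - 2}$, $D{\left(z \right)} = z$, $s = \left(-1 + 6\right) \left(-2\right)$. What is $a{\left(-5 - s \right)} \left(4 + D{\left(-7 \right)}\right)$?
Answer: $- 3 i \sqrt{7} \approx - 7.9373 i$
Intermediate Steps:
$s = -10$ ($s = 5 \left(-2\right) = -10$)
$a{\left(m \right)} = \sqrt{-2 - m}$ ($a{\left(m \right)} = \sqrt{- m - 2} = \sqrt{-2 - m}$)
$a{\left(-5 - s \right)} \left(4 + D{\left(-7 \right)}\right) = \sqrt{-2 - \left(-5 - -10\right)} \left(4 - 7\right) = \sqrt{-2 - \left(-5 + 10\right)} \left(-3\right) = \sqrt{-2 - 5} \left(-3\right) = \sqrt{-7} \left(-3\right) = i \sqrt{7} \left(-3\right) = - 3 i \sqrt{7}$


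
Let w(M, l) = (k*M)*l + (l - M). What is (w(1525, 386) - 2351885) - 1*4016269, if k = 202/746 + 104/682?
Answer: -778438334499/127193 ≈ -6.1201e+6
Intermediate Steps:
k = 53837/127193 (k = 202*(1/746) + 104*(1/682) = 101/373 + 52/341 = 53837/127193 ≈ 0.42327)
w(M, l) = l - M + 53837*M*l/127193 (w(M, l) = (53837*M/127193)*l + (l - M) = 53837*M*l/127193 + (l - M) = l - M + 53837*M*l/127193)
(w(1525, 386) - 2351885) - 1*4016269 = ((386 - 1*1525 + (53837/127193)*1525*386) - 2351885) - 1*4016269 = ((386 - 1525 + 31691150050/127193) - 2351885) - 4016269 = (31546277223/127193 - 2351885) - 4016269 = -267597031582/127193 - 4016269 = -778438334499/127193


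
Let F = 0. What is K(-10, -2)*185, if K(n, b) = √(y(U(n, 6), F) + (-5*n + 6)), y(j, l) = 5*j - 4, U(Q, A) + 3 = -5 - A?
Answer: 555*I*√2 ≈ 784.89*I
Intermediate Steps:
U(Q, A) = -8 - A (U(Q, A) = -3 + (-5 - A) = -8 - A)
y(j, l) = -4 + 5*j
K(n, b) = √(-68 - 5*n) (K(n, b) = √((-4 + 5*(-8 - 1*6)) + (-5*n + 6)) = √((-4 + 5*(-8 - 6)) + (6 - 5*n)) = √((-4 + 5*(-14)) + (6 - 5*n)) = √((-4 - 70) + (6 - 5*n)) = √(-74 + (6 - 5*n)) = √(-68 - 5*n))
K(-10, -2)*185 = √(-68 - 5*(-10))*185 = √(-68 + 50)*185 = √(-18)*185 = (3*I*√2)*185 = 555*I*√2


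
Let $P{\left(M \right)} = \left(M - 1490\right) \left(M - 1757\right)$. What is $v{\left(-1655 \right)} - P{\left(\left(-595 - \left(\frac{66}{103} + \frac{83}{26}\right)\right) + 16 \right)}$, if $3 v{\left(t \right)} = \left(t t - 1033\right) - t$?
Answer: $- \frac{84701914629745}{21515052} \approx -3.9369 \cdot 10^{6}$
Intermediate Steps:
$P{\left(M \right)} = \left(-1757 + M\right) \left(-1490 + M\right)$ ($P{\left(M \right)} = \left(-1490 + M\right) \left(-1757 + M\right) = \left(-1757 + M\right) \left(-1490 + M\right)$)
$v{\left(t \right)} = - \frac{1033}{3} - \frac{t}{3} + \frac{t^{2}}{3}$ ($v{\left(t \right)} = \frac{\left(t t - 1033\right) - t}{3} = \frac{\left(t^{2} - 1033\right) - t}{3} = \frac{\left(-1033 + t^{2}\right) - t}{3} = \frac{-1033 + t^{2} - t}{3} = - \frac{1033}{3} - \frac{t}{3} + \frac{t^{2}}{3}$)
$v{\left(-1655 \right)} - P{\left(\left(-595 - \left(\frac{66}{103} + \frac{83}{26}\right)\right) + 16 \right)} = \left(- \frac{1033}{3} - - \frac{1655}{3} + \frac{\left(-1655\right)^{2}}{3}\right) - \left(2617930 + \left(\left(-595 - \left(\frac{66}{103} + \frac{83}{26}\right)\right) + 16\right)^{2} - 3247 \left(\left(-595 - \left(\frac{66}{103} + \frac{83}{26}\right)\right) + 16\right)\right) = \left(- \frac{1033}{3} + \frac{1655}{3} + \frac{1}{3} \cdot 2739025\right) - \left(2617930 + \left(\left(-595 - \frac{10265}{2678}\right) + 16\right)^{2} - 3247 \left(\left(-595 - \frac{10265}{2678}\right) + 16\right)\right) = \left(- \frac{1033}{3} + \frac{1655}{3} + \frac{2739025}{3}\right) - \left(2617930 + \left(\left(-595 - \frac{10265}{2678}\right) + 16\right)^{2} - 3247 \left(\left(-595 - \frac{10265}{2678}\right) + 16\right)\right) = \frac{2739647}{3} - \left(2617930 + \left(\left(-595 - \frac{10265}{2678}\right) + 16\right)^{2} - 3247 \left(\left(-595 - \frac{10265}{2678}\right) + 16\right)\right) = \frac{2739647}{3} - \left(2617930 + \left(- \frac{1603675}{2678} + 16\right)^{2} - 3247 \left(- \frac{1603675}{2678} + 16\right)\right) = \frac{2739647}{3} - \left(2617930 + \left(- \frac{1560827}{2678}\right)^{2} - - \frac{5068005269}{2678}\right) = \frac{2739647}{3} - \left(2617930 + \frac{2436180923929}{7171684} + \frac{5068005269}{2678}\right) = \frac{2739647}{3} - \frac{34783265728431}{7171684} = - \frac{84701914629745}{21515052}$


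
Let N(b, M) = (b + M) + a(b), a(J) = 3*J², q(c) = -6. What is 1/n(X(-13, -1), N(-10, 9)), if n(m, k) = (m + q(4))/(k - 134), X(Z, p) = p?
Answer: -165/7 ≈ -23.571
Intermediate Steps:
N(b, M) = M + b + 3*b² (N(b, M) = (b + M) + 3*b² = (M + b) + 3*b² = M + b + 3*b²)
n(m, k) = (-6 + m)/(-134 + k) (n(m, k) = (m - 6)/(k - 134) = (-6 + m)/(-134 + k))
1/n(X(-13, -1), N(-10, 9)) = 1/((-6 - 1)/(-134 + (9 - 10 + 3*(-10)²))) = 1/(-7/(-134 + (9 - 10 + 3*100))) = 1/(-7/(-134 + (9 - 10 + 300))) = 1/(-7/(-134 + 299)) = 1/(-7/165) = -165/7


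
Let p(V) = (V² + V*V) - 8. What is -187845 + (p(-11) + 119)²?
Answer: -63236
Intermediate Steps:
p(V) = -8 + 2*V² (p(V) = (V² + V²) - 8 = 2*V² - 8 = -8 + 2*V²)
-187845 + (p(-11) + 119)² = -187845 + ((-8 + 2*(-11)²) + 119)² = -187845 + ((-8 + 2*121) + 119)² = -187845 + ((-8 + 242) + 119)² = -187845 + (234 + 119)² = -187845 + 353² = -187845 + 124609 = -63236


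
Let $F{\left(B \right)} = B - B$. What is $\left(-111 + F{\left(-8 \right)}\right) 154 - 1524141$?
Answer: $-1541235$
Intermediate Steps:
$F{\left(B \right)} = 0$
$\left(-111 + F{\left(-8 \right)}\right) 154 - 1524141 = \left(-111 + 0\right) 154 - 1524141 = \left(-111\right) 154 - 1524141 = -17094 - 1524141 = -1541235$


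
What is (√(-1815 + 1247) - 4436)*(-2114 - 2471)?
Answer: 20339060 - 9170*I*√142 ≈ 2.0339e+7 - 1.0927e+5*I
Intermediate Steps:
(√(-1815 + 1247) - 4436)*(-2114 - 2471) = (√(-568) - 4436)*(-4585) = (2*I*√142 - 4436)*(-4585) = (-4436 + 2*I*√142)*(-4585) = 20339060 - 9170*I*√142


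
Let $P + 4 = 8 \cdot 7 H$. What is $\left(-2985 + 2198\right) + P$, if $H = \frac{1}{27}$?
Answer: $- \frac{21301}{27} \approx -788.93$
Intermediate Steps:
$H = \frac{1}{27} \approx 0.037037$
$P = - \frac{52}{27}$ ($P = -4 + 8 \cdot 7 \cdot \frac{1}{27} = -4 + 56 \cdot \frac{1}{27} = -4 + \frac{56}{27} = - \frac{52}{27} \approx -1.9259$)
$\left(-2985 + 2198\right) + P = \left(-2985 + 2198\right) - \frac{52}{27} = -787 - \frac{52}{27} = - \frac{21301}{27}$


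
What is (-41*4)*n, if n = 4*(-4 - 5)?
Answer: 5904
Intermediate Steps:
n = -36 (n = 4*(-9) = -36)
(-41*4)*n = -41*4*(-36) = -164*(-36) = 5904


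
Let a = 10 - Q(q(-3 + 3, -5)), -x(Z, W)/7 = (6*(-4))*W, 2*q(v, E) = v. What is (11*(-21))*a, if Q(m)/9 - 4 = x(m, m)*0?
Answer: 6006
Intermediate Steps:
q(v, E) = v/2
x(Z, W) = 168*W (x(Z, W) = -7*6*(-4)*W = -(-168)*W = 168*W)
Q(m) = 36 (Q(m) = 36 + 9*((168*m)*0) = 36 + 9*0 = 36 + 0 = 36)
a = -26 (a = 10 - 1*36 = 10 - 36 = -26)
(11*(-21))*a = (11*(-21))*(-26) = -231*(-26) = 6006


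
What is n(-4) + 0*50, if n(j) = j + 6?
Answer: 2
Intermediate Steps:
n(j) = 6 + j
n(-4) + 0*50 = (6 - 4) + 0*50 = 2 + 0 = 2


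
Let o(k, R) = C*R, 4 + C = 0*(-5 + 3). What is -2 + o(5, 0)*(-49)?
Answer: -2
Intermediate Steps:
C = -4 (C = -4 + 0*(-5 + 3) = -4 + 0*(-2) = -4 + 0 = -4)
o(k, R) = -4*R
-2 + o(5, 0)*(-49) = -2 - 4*0*(-49) = -2 + 0*(-49) = -2 + 0 = -2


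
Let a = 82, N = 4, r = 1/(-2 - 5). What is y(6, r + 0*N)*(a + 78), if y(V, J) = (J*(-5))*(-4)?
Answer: -3200/7 ≈ -457.14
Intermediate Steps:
r = -1/7 (r = 1/(-7) = -1/7 ≈ -0.14286)
y(V, J) = 20*J (y(V, J) = -5*J*(-4) = 20*J)
y(6, r + 0*N)*(a + 78) = (20*(-1/7 + 0*4))*(82 + 78) = (20*(-1/7 + 0))*160 = (20*(-1/7))*160 = -20/7*160 = -3200/7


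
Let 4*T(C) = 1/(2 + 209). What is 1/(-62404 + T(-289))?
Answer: -844/52668975 ≈ -1.6025e-5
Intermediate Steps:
T(C) = 1/844 (T(C) = 1/(4*(2 + 209)) = (1/4)/211 = (1/4)*(1/211) = 1/844)
1/(-62404 + T(-289)) = 1/(-62404 + 1/844) = 1/(-52668975/844) = -844/52668975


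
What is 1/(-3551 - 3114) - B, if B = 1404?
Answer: -9357661/6665 ≈ -1404.0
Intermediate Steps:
1/(-3551 - 3114) - B = 1/(-3551 - 3114) - 1*1404 = 1/(-6665) - 1404 = -1/6665 - 1404 = -9357661/6665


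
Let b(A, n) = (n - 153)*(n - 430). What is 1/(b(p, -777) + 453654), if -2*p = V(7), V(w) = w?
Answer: 1/1576164 ≈ 6.3445e-7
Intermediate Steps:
p = -7/2 (p = -½*7 = -7/2 ≈ -3.5000)
b(A, n) = (-430 + n)*(-153 + n) (b(A, n) = (-153 + n)*(-430 + n) = (-430 + n)*(-153 + n))
1/(b(p, -777) + 453654) = 1/((65790 + (-777)² - 583*(-777)) + 453654) = 1/((65790 + 603729 + 452991) + 453654) = 1/(1122510 + 453654) = 1/1576164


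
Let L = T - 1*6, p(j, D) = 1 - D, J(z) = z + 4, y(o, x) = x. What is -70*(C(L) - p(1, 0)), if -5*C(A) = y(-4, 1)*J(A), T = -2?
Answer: 14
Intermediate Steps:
J(z) = 4 + z
L = -8 (L = -2 - 1*6 = -2 - 6 = -8)
C(A) = -4/5 - A/5 (C(A) = -(4 + A)/5 = -4/5 - A/5)
-70*(C(L) - p(1, 0)) = -70*((-4/5 - 1/5*(-8)) - (1 - 1*0)) = -70*((-4/5 + 8/5) - (1 + 0)) = -70*(4/5 - 1*1) = -70*(4/5 - 1) = -70*(-1/5) = 14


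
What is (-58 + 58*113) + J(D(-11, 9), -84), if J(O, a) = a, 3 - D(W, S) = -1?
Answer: 6412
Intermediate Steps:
D(W, S) = 4 (D(W, S) = 3 - 1*(-1) = 3 + 1 = 4)
(-58 + 58*113) + J(D(-11, 9), -84) = (-58 + 58*113) - 84 = (-58 + 6554) - 84 = 6496 - 84 = 6412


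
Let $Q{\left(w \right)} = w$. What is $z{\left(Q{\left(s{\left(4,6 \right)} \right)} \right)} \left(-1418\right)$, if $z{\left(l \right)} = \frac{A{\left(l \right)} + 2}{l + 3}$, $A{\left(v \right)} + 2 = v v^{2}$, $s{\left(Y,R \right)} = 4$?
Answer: $- \frac{90752}{7} \approx -12965.0$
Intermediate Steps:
$A{\left(v \right)} = -2 + v^{3}$ ($A{\left(v \right)} = -2 + v v^{2} = -2 + v^{3}$)
$z{\left(l \right)} = \frac{l^{3}}{3 + l}$ ($z{\left(l \right)} = \frac{\left(-2 + l^{3}\right) + 2}{l + 3} = \frac{l^{3}}{3 + l}$)
$z{\left(Q{\left(s{\left(4,6 \right)} \right)} \right)} \left(-1418\right) = \frac{4^{3}}{3 + 4} \left(-1418\right) = \frac{64}{7} \left(-1418\right) = - \frac{90752}{7}$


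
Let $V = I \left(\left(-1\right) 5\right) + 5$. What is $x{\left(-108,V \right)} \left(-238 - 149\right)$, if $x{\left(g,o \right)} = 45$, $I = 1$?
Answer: $-17415$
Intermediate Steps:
$V = 0$ ($V = 1 \left(\left(-1\right) 5\right) + 5 = 1 \left(-5\right) + 5 = -5 + 5 = 0$)
$x{\left(-108,V \right)} \left(-238 - 149\right) = 45 \left(-238 - 149\right) = 45 \left(-387\right) = -17415$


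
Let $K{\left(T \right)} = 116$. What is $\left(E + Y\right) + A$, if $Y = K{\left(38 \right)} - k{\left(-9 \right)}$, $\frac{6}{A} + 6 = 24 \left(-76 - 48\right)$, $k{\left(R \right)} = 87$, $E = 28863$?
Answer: $\frac{14359323}{497} \approx 28892.0$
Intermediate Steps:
$A = - \frac{1}{497}$ ($A = \frac{6}{-6 + 24 \left(-76 - 48\right)} = \frac{6}{-6 + 24 \left(-124\right)} = \frac{6}{-6 - 2976} = \frac{6}{-2982} = 6 \left(- \frac{1}{2982}\right) = - \frac{1}{497} \approx -0.0020121$)
$Y = 29$ ($Y = 116 - 87 = 29$)
$\left(E + Y\right) + A = \left(28863 + 29\right) - \frac{1}{497} = 28892 - \frac{1}{497} = \frac{14359323}{497}$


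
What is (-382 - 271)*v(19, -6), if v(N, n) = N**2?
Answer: -235733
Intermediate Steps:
(-382 - 271)*v(19, -6) = (-382 - 271)*19**2 = -653*361 = -235733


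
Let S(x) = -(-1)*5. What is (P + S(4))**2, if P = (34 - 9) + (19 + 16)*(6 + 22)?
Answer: 1020100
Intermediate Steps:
P = 1005 (P = 25 + 35*28 = 25 + 980 = 1005)
S(x) = 5 (S(x) = -1*(-5) = 5)
(P + S(4))**2 = (1005 + 5)**2 = 1010**2 = 1020100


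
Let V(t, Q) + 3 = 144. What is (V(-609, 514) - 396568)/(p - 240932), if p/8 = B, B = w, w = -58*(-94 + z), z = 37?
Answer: 396427/214484 ≈ 1.8483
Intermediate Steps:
w = 3306 (w = -58*(-94 + 37) = -58*(-57) = 3306)
B = 3306
p = 26448 (p = 8*3306 = 26448)
V(t, Q) = 141 (V(t, Q) = -3 + 144 = 141)
(V(-609, 514) - 396568)/(p - 240932) = (141 - 396568)/(26448 - 240932) = -396427/(-214484) = -396427*(-1/214484) = 396427/214484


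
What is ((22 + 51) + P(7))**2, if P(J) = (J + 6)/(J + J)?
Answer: 1071225/196 ≈ 5465.4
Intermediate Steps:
P(J) = (6 + J)/(2*J) (P(J) = (6 + J)/((2*J)) = (6 + J)*(1/(2*J)) = (6 + J)/(2*J))
((22 + 51) + P(7))**2 = ((22 + 51) + (1/2)*(6 + 7)/7)**2 = (73 + (1/2)*(1/7)*13)**2 = (73 + 13/14)**2 = (1035/14)**2 = 1071225/196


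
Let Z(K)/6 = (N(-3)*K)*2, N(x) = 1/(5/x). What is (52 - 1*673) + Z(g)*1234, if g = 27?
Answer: -1202553/5 ≈ -2.4051e+5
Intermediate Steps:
N(x) = x/5
Z(K) = -36*K/5 (Z(K) = 6*((((⅕)*(-3))*K)*2) = 6*(-3*K/5*2) = 6*(-6*K/5) = -36*K/5)
(52 - 1*673) + Z(g)*1234 = (52 - 1*673) - 36/5*27*1234 = (52 - 673) - 972/5*1234 = -621 - 1199448/5 = -1202553/5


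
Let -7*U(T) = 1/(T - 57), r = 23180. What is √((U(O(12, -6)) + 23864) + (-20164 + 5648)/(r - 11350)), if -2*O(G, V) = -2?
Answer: √79043057570/1820 ≈ 154.48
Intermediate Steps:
O(G, V) = 1 (O(G, V) = -½*(-2) = 1)
U(T) = -1/(7*(-57 + T)) (U(T) = -1/(7*(T - 57)) = -1/(7*(-57 + T)))
√((U(O(12, -6)) + 23864) + (-20164 + 5648)/(r - 11350)) = √((-1/(-399 + 7*1) + 23864) + (-20164 + 5648)/(23180 - 11350)) = √((-1/(-399 + 7) + 23864) - 14516/11830) = √((-1/(-392) + 23864) - 14516*1/11830) = √((-1*(-1/392) + 23864) - 7258/5915) = √((1/392 + 23864) - 7258/5915) = √(9354689/392 - 7258/5915) = √(7904305757/331240) = √79043057570/1820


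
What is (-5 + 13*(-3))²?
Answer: 1936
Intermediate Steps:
(-5 + 13*(-3))² = (-5 - 39)² = (-44)² = 1936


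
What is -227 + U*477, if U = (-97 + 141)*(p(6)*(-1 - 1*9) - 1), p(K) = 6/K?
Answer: -231095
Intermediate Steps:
U = -484 (U = (-97 + 141)*((6/6)*(-1 - 1*9) - 1) = 44*((6*(1/6))*(-1 - 9) - 1) = 44*(1*(-10) - 1) = 44*(-10 - 1) = 44*(-11) = -484)
-227 + U*477 = -227 - 484*477 = -227 - 230868 = -231095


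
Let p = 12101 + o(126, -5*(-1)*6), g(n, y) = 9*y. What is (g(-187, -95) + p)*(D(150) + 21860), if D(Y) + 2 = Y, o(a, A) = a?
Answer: 250274976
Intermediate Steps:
D(Y) = -2 + Y
p = 12227 (p = 12101 + 126 = 12227)
(g(-187, -95) + p)*(D(150) + 21860) = (9*(-95) + 12227)*((-2 + 150) + 21860) = (-855 + 12227)*(148 + 21860) = 11372*22008 = 250274976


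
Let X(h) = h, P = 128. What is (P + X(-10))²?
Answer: 13924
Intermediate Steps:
(P + X(-10))² = (128 - 10)² = 118² = 13924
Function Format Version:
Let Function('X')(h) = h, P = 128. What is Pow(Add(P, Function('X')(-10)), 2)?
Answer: 13924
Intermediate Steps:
Pow(Add(P, Function('X')(-10)), 2) = Pow(Add(128, -10), 2) = Pow(118, 2) = 13924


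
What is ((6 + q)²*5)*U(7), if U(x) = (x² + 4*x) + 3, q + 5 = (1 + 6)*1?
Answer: 25600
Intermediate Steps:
q = 2 (q = -5 + (1 + 6)*1 = -5 + 7*1 = -5 + 7 = 2)
U(x) = 3 + x² + 4*x
((6 + q)²*5)*U(7) = ((6 + 2)²*5)*(3 + 7² + 4*7) = (8²*5)*(3 + 49 + 28) = (64*5)*80 = 320*80 = 25600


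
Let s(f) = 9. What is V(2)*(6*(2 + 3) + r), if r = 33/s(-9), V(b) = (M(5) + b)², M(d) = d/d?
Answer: 303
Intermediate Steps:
M(d) = 1
V(b) = (1 + b)²
r = 11/3 (r = 33/9 = 33*(⅑) = 11/3 ≈ 3.6667)
V(2)*(6*(2 + 3) + r) = (1 + 2)²*(6*(2 + 3) + 11/3) = 3²*(6*5 + 11/3) = 9*(30 + 11/3) = 9*(101/3) = 303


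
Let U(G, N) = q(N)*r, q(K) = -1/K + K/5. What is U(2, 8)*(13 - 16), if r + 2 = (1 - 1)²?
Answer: 177/20 ≈ 8.8500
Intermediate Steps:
q(K) = -1/K + K/5 (q(K) = -1/K + K*(⅕) = -1/K + K/5)
r = -2 (r = -2 + (1 - 1)² = -2 + 0² = -2 + 0 = -2)
U(G, N) = 2/N - 2*N/5 (U(G, N) = (-1/N + N/5)*(-2) = 2/N - 2*N/5)
U(2, 8)*(13 - 16) = (2/8 - ⅖*8)*(13 - 16) = (2*(⅛) - 16/5)*(-3) = (¼ - 16/5)*(-3) = -59/20*(-3) = 177/20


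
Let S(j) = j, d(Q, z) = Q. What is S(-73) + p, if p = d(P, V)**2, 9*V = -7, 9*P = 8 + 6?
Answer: -5717/81 ≈ -70.580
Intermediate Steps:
P = 14/9 (P = (8 + 6)/9 = (1/9)*14 = 14/9 ≈ 1.5556)
V = -7/9 (V = (1/9)*(-7) = -7/9 ≈ -0.77778)
p = 196/81 (p = (14/9)**2 = 196/81 ≈ 2.4198)
S(-73) + p = -73 + 196/81 = -5717/81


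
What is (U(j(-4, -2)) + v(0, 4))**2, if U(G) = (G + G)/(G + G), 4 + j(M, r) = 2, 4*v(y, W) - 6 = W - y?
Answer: 49/4 ≈ 12.250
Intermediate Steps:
v(y, W) = 3/2 - y/4 + W/4 (v(y, W) = 3/2 + (W - y)/4 = 3/2 + (-y/4 + W/4) = 3/2 - y/4 + W/4)
j(M, r) = -2 (j(M, r) = -4 + 2 = -2)
U(G) = 1 (U(G) = (2*G)/((2*G)) = (2*G)*(1/(2*G)) = 1)
(U(j(-4, -2)) + v(0, 4))**2 = (1 + (3/2 - 1/4*0 + (1/4)*4))**2 = (1 + (3/2 + 0 + 1))**2 = (1 + 5/2)**2 = (7/2)**2 = 49/4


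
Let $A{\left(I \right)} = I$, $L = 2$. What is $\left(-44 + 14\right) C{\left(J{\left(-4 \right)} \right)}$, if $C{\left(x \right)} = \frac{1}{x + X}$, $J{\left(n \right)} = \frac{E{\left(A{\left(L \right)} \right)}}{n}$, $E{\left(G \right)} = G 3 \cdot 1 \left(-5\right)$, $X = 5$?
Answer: $- \frac{12}{5} \approx -2.4$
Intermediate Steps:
$E{\left(G \right)} = - 15 G$ ($E{\left(G \right)} = G 3 \left(-5\right) = 3 G \left(-5\right) = - 15 G$)
$J{\left(n \right)} = - \frac{30}{n}$ ($J{\left(n \right)} = \frac{\left(-15\right) 2}{n} = - \frac{30}{n}$)
$C{\left(x \right)} = \frac{1}{5 + x}$ ($C{\left(x \right)} = \frac{1}{x + 5} = \frac{1}{5 + x}$)
$\left(-44 + 14\right) C{\left(J{\left(-4 \right)} \right)} = \frac{-44 + 14}{5 - \frac{30}{-4}} = - \frac{30}{5 - - \frac{15}{2}} = - \frac{30}{5 + \frac{15}{2}} = - \frac{30}{\frac{25}{2}} = \left(-30\right) \frac{2}{25} = - \frac{12}{5}$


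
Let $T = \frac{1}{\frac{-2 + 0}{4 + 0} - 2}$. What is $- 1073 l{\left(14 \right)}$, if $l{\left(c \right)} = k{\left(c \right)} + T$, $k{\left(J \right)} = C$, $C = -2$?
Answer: $\frac{12876}{5} \approx 2575.2$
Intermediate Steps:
$k{\left(J \right)} = -2$
$T = - \frac{2}{5}$ ($T = \frac{1}{- \frac{2}{4} - 2} = \frac{1}{\left(-2\right) \frac{1}{4} - 2} = \frac{1}{- \frac{1}{2} - 2} = \frac{1}{- \frac{5}{2}} = - \frac{2}{5} \approx -0.4$)
$l{\left(c \right)} = - \frac{12}{5}$ ($l{\left(c \right)} = -2 - \frac{2}{5} = - \frac{12}{5}$)
$- 1073 l{\left(14 \right)} = \left(-1073\right) \left(- \frac{12}{5}\right) = \frac{12876}{5}$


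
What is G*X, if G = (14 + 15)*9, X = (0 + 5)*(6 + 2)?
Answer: 10440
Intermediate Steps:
X = 40 (X = 5*8 = 40)
G = 261 (G = 29*9 = 261)
G*X = 261*40 = 10440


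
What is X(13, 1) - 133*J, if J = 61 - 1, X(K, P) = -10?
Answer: -7990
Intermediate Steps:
J = 60
X(13, 1) - 133*J = -10 - 133*60 = -10 - 7980 = -7990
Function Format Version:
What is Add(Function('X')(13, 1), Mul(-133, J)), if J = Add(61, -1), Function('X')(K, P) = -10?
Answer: -7990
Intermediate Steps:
J = 60
Add(Function('X')(13, 1), Mul(-133, J)) = Add(-10, Mul(-133, 60)) = Add(-10, -7980) = -7990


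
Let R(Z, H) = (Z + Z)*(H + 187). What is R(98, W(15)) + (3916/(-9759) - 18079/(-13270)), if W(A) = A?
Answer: 5127364880201/129501930 ≈ 39593.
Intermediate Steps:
R(Z, H) = 2*Z*(187 + H) (R(Z, H) = (2*Z)*(187 + H) = 2*Z*(187 + H))
R(98, W(15)) + (3916/(-9759) - 18079/(-13270)) = 2*98*(187 + 15) + (3916/(-9759) - 18079/(-13270)) = 2*98*202 + (3916*(-1/9759) - 18079*(-1/13270)) = 39592 + (-3916/9759 + 18079/13270) = 39592 + 124467641/129501930 = 5127364880201/129501930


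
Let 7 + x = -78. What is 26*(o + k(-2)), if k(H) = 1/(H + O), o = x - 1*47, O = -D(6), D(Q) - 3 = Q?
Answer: -37778/11 ≈ -3434.4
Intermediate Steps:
x = -85 (x = -7 - 78 = -85)
D(Q) = 3 + Q
O = -9 (O = -(3 + 6) = -1*9 = -9)
o = -132 (o = -85 - 1*47 = -85 - 47 = -132)
k(H) = 1/(-9 + H) (k(H) = 1/(H - 9) = 1/(-9 + H))
26*(o + k(-2)) = 26*(-132 + 1/(-9 - 2)) = 26*(-132 + 1/(-11)) = 26*(-132 - 1/11) = 26*(-1453/11) = -37778/11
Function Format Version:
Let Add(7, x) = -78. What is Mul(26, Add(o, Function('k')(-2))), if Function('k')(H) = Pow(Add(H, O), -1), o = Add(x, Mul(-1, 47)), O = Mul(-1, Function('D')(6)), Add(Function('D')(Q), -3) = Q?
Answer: Rational(-37778, 11) ≈ -3434.4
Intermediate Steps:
x = -85 (x = Add(-7, -78) = -85)
Function('D')(Q) = Add(3, Q)
O = -9 (O = Mul(-1, Add(3, 6)) = Mul(-1, 9) = -9)
o = -132 (o = Add(-85, Mul(-1, 47)) = Add(-85, -47) = -132)
Function('k')(H) = Pow(Add(-9, H), -1) (Function('k')(H) = Pow(Add(H, -9), -1) = Pow(Add(-9, H), -1))
Mul(26, Add(o, Function('k')(-2))) = Mul(26, Add(-132, Pow(Add(-9, -2), -1))) = Mul(26, Add(-132, Pow(-11, -1))) = Mul(26, Add(-132, Rational(-1, 11))) = Mul(26, Rational(-1453, 11)) = Rational(-37778, 11)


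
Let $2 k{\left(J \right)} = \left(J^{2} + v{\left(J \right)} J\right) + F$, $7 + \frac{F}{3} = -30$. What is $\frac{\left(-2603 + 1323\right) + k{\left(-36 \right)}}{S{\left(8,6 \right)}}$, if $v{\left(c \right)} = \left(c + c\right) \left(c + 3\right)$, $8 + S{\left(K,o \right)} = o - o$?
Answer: $\frac{86911}{16} \approx 5431.9$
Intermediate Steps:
$F = -111$ ($F = -21 + 3 \left(-30\right) = -21 - 90 = -111$)
$S{\left(K,o \right)} = -8$ ($S{\left(K,o \right)} = -8 + \left(o - o\right) = -8 + 0 = -8$)
$v{\left(c \right)} = 2 c \left(3 + c\right)$
$k{\left(J \right)} = - \frac{111}{2} + \frac{J^{2}}{2} + J^{2} \left(3 + J\right)$ ($k{\left(J \right)} = \frac{\left(J^{2} + 2 J \left(3 + J\right) J\right) - 111}{2} = \frac{\left(J^{2} + 2 J^{2} \left(3 + J\right)\right) - 111}{2} = \frac{-111 + J^{2} + 2 J^{2} \left(3 + J\right)}{2} = - \frac{111}{2} + \frac{J^{2}}{2} + J^{2} \left(3 + J\right)$)
$\frac{\left(-2603 + 1323\right) + k{\left(-36 \right)}}{S{\left(8,6 \right)}} = \frac{\left(-2603 + 1323\right) + \left(- \frac{111}{2} + \left(-36\right)^{3} + \frac{7 \left(-36\right)^{2}}{2}\right)}{-8} = \left(-1280 - \frac{84351}{2}\right) \left(- \frac{1}{8}\right) = \left(- \frac{86911}{2}\right) \left(- \frac{1}{8}\right) = \frac{86911}{16}$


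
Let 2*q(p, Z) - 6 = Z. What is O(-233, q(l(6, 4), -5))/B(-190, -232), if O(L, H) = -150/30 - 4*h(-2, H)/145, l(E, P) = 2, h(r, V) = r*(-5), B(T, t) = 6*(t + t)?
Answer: 51/26912 ≈ 0.0018951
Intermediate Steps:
B(T, t) = 12*t (B(T, t) = 6*(2*t) = 12*t)
h(r, V) = -5*r
q(p, Z) = 3 + Z/2
O(L, H) = -153/29 (O(L, H) = -150/30 - (-20)*(-2)/145 = -150*1/30 - 4*10*(1/145) = -5 - 40*1/145 = -5 - 8/29 = -153/29)
O(-233, q(l(6, 4), -5))/B(-190, -232) = -153/(29*(12*(-232))) = -153/29/(-2784) = -153/29*(-1/2784) = 51/26912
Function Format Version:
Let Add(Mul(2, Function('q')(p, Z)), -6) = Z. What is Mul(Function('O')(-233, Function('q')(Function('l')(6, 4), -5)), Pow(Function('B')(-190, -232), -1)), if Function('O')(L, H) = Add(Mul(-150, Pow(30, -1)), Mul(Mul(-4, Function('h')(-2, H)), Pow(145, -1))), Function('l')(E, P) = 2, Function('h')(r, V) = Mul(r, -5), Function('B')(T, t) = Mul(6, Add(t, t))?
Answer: Rational(51, 26912) ≈ 0.0018951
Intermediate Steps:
Function('B')(T, t) = Mul(12, t) (Function('B')(T, t) = Mul(6, Mul(2, t)) = Mul(12, t))
Function('h')(r, V) = Mul(-5, r)
Function('q')(p, Z) = Add(3, Mul(Rational(1, 2), Z))
Function('O')(L, H) = Rational(-153, 29) (Function('O')(L, H) = Add(Mul(-150, Pow(30, -1)), Mul(Mul(-4, Mul(-5, -2)), Pow(145, -1))) = Add(Mul(-150, Rational(1, 30)), Mul(Mul(-4, 10), Rational(1, 145))) = Add(-5, Mul(-40, Rational(1, 145))) = Add(-5, Rational(-8, 29)) = Rational(-153, 29))
Mul(Function('O')(-233, Function('q')(Function('l')(6, 4), -5)), Pow(Function('B')(-190, -232), -1)) = Mul(Rational(-153, 29), Pow(Mul(12, -232), -1)) = Mul(Rational(-153, 29), Pow(-2784, -1)) = Mul(Rational(-153, 29), Rational(-1, 2784)) = Rational(51, 26912)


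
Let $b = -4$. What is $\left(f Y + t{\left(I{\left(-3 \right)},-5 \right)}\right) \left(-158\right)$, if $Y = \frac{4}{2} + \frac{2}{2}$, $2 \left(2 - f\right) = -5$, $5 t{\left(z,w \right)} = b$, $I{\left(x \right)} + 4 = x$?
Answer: $- \frac{10033}{5} \approx -2006.6$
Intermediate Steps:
$I{\left(x \right)} = -4 + x$
$t{\left(z,w \right)} = - \frac{4}{5}$ ($t{\left(z,w \right)} = \frac{1}{5} \left(-4\right) = - \frac{4}{5}$)
$f = \frac{9}{2}$ ($f = 2 - - \frac{5}{2} = 2 + \frac{5}{2} = \frac{9}{2} \approx 4.5$)
$Y = 3$ ($Y = 4 \cdot \frac{1}{2} + 2 \cdot \frac{1}{2} = 2 + 1 = 3$)
$\left(f Y + t{\left(I{\left(-3 \right)},-5 \right)}\right) \left(-158\right) = \left(\frac{9}{2} \cdot 3 - \frac{4}{5}\right) \left(-158\right) = \left(\frac{27}{2} - \frac{4}{5}\right) \left(-158\right) = \frac{127}{10} \left(-158\right) = - \frac{10033}{5}$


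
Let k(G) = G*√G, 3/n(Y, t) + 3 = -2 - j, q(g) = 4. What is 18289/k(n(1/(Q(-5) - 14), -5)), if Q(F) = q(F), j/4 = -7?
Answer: 420647*√69/9 ≈ 3.8824e+5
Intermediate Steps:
j = -28 (j = 4*(-7) = -28)
Q(F) = 4
n(Y, t) = 3/23 (n(Y, t) = 3/(-3 + (-2 - 1*(-28))) = 3/(-3 + (-2 + 28)) = 3/(-3 + 26) = 3/23)
k(G) = G^(3/2)
18289/k(n(1/(Q(-5) - 14), -5)) = 18289/((3/23)^(3/2)) = 18289/((3*√69/529)) = 18289*(23*√69/9) = 420647*√69/9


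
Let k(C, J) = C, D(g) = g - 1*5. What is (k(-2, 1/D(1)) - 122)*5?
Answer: -620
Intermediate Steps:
D(g) = -5 + g (D(g) = g - 5 = -5 + g)
(k(-2, 1/D(1)) - 122)*5 = (-2 - 122)*5 = -124*5 = -620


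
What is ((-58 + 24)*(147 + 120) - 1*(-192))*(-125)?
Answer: 1110750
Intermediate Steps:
((-58 + 24)*(147 + 120) - 1*(-192))*(-125) = (-34*267 + 192)*(-125) = (-9078 + 192)*(-125) = -8886*(-125) = 1110750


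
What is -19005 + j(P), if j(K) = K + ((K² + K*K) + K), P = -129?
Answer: 14019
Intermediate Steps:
j(K) = 2*K + 2*K² (j(K) = K + ((K² + K²) + K) = K + (2*K² + K) = K + (K + 2*K²) = 2*K + 2*K²)
-19005 + j(P) = -19005 + 2*(-129)*(1 - 129) = -19005 + 2*(-129)*(-128) = -19005 + 33024 = 14019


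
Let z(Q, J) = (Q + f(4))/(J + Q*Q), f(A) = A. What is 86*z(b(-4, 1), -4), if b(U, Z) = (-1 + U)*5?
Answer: -602/207 ≈ -2.9082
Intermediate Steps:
b(U, Z) = -5 + 5*U
z(Q, J) = (4 + Q)/(J + Q²) (z(Q, J) = (Q + 4)/(J + Q*Q) = (4 + Q)/(J + Q²))
86*z(b(-4, 1), -4) = 86*((4 + (-5 + 5*(-4)))/(-4 + (-5 + 5*(-4))²)) = 86*((4 + (-5 - 20))/(-4 + (-5 - 20)²)) = 86*((4 - 25)/(-4 + (-25)²)) = 86*(-21/(-4 + 625)) = 86*(-21/621) = 86*((1/621)*(-21)) = 86*(-7/207) = -602/207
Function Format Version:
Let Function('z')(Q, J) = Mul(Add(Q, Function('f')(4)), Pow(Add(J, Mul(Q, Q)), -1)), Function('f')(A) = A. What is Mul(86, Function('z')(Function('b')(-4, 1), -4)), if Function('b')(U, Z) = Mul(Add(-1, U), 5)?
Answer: Rational(-602, 207) ≈ -2.9082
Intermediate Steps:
Function('b')(U, Z) = Add(-5, Mul(5, U))
Function('z')(Q, J) = Mul(Pow(Add(J, Pow(Q, 2)), -1), Add(4, Q)) (Function('z')(Q, J) = Mul(Add(Q, 4), Pow(Add(J, Mul(Q, Q)), -1)) = Mul(Add(4, Q), Pow(Add(J, Pow(Q, 2)), -1)) = Mul(Pow(Add(J, Pow(Q, 2)), -1), Add(4, Q)))
Mul(86, Function('z')(Function('b')(-4, 1), -4)) = Mul(86, Mul(Pow(Add(-4, Pow(Add(-5, Mul(5, -4)), 2)), -1), Add(4, Add(-5, Mul(5, -4))))) = Mul(86, Mul(Pow(Add(-4, Pow(Add(-5, -20), 2)), -1), Add(4, Add(-5, -20)))) = Mul(86, Mul(Pow(Add(-4, Pow(-25, 2)), -1), Add(4, -25))) = Mul(86, Mul(Pow(Add(-4, 625), -1), -21)) = Mul(86, Mul(Pow(621, -1), -21)) = Mul(86, Mul(Rational(1, 621), -21)) = Mul(86, Rational(-7, 207)) = Rational(-602, 207)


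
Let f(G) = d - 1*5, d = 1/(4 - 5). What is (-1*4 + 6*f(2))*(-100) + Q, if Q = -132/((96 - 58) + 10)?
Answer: 15989/4 ≈ 3997.3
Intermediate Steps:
d = -1 (d = 1/(-1) = -1)
f(G) = -6 (f(G) = -1 - 1*5 = -1 - 5 = -6)
Q = -11/4 (Q = -132/(38 + 10) = -132/48 = -132*1/48 = -11/4 ≈ -2.7500)
(-1*4 + 6*f(2))*(-100) + Q = (-1*4 + 6*(-6))*(-100) - 11/4 = (-4 - 36)*(-100) - 11/4 = -40*(-100) - 11/4 = 4000 - 11/4 = 15989/4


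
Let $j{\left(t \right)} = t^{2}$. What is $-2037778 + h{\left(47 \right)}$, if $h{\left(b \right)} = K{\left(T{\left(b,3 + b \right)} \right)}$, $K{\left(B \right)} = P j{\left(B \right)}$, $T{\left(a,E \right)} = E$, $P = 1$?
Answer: $-2035278$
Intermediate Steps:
$K{\left(B \right)} = B^{2}$ ($K{\left(B \right)} = 1 B^{2} = B^{2}$)
$h{\left(b \right)} = \left(3 + b\right)^{2}$
$-2037778 + h{\left(47 \right)} = -2037778 + \left(3 + 47\right)^{2} = -2037778 + 50^{2} = -2037778 + 2500 = -2035278$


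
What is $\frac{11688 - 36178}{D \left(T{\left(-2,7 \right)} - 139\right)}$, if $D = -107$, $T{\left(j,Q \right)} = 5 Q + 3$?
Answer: $- \frac{24490}{10807} \approx -2.2661$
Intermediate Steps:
$T{\left(j,Q \right)} = 3 + 5 Q$
$\frac{11688 - 36178}{D \left(T{\left(-2,7 \right)} - 139\right)} = \frac{11688 - 36178}{\left(-107\right) \left(\left(3 + 5 \cdot 7\right) - 139\right)} = - \frac{24490}{\left(-107\right) \left(\left(3 + 35\right) - 139\right)} = - \frac{24490}{\left(-107\right) \left(38 - 139\right)} = - \frac{24490}{\left(-107\right) \left(-101\right)} = - \frac{24490}{10807}$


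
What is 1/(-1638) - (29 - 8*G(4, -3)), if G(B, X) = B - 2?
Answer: -21295/1638 ≈ -13.001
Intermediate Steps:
G(B, X) = -2 + B
1/(-1638) - (29 - 8*G(4, -3)) = 1/(-1638) - (29 - 8*(-2 + 4)) = -1/1638 - (29 - 8*2) = -1/1638 - (29 - 16) = -1/1638 - 1*13 = -1/1638 - 13 = -21295/1638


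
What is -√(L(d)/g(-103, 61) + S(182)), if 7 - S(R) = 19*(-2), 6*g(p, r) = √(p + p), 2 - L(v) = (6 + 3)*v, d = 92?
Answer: -√(477405 + 255234*I*√206)/103 ≈ -14.022 - 12.313*I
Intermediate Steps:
L(v) = 2 - 9*v (L(v) = 2 - (6 + 3)*v = 2 - 9*v)
g(p, r) = √2*√p/6 (g(p, r) = √(p + p)/6 = √(2*p)/6 = (√2*√p)/6 = √2*√p/6)
S(R) = 45 (S(R) = 7 - 19*(-2) = 7 - 1*(-38) = 7 + 38 = 45)
-√(L(d)/g(-103, 61) + S(182)) = -√((2 - 9*92)/((√2*√(-103)/6)) + 45) = -√((2 - 828)/((√2*(I*√103)/6)) + 45) = -√(-826*(-3*I*√206/103) + 45) = -√(-(-2478)*I*√206/103 + 45) = -√(2478*I*√206/103 + 45) = -√(45 + 2478*I*√206/103)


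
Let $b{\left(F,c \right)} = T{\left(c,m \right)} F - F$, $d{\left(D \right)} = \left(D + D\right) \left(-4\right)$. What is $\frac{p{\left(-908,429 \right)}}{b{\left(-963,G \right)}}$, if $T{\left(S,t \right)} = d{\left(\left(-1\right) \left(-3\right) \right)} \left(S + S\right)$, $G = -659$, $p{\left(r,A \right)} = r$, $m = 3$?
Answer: $\frac{908}{30460653} \approx 2.9809 \cdot 10^{-5}$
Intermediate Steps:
$d{\left(D \right)} = - 8 D$ ($d{\left(D \right)} = 2 D \left(-4\right) = - 8 D$)
$T{\left(S,t \right)} = - 48 S$ ($T{\left(S,t \right)} = - 8 \left(\left(-1\right) \left(-3\right)\right) \left(S + S\right) = \left(-8\right) 3 \cdot 2 S = - 24 \cdot 2 S = - 48 S$)
$b{\left(F,c \right)} = - F - 48 F c$ ($b{\left(F,c \right)} = - 48 c F - F = - 48 F c - F = - F - 48 F c$)
$\frac{p{\left(-908,429 \right)}}{b{\left(-963,G \right)}} = - \frac{908}{\left(-1\right) \left(-963\right) \left(1 + 48 \left(-659\right)\right)} = - \frac{908}{\left(-1\right) \left(-963\right) \left(1 - 31632\right)} = - \frac{908}{\left(-1\right) \left(-963\right) \left(-31631\right)} = - \frac{908}{-30460653} = \left(-908\right) \left(- \frac{1}{30460653}\right) = \frac{908}{30460653}$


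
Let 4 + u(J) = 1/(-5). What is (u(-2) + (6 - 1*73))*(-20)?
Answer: 1424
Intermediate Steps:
u(J) = -21/5 (u(J) = -4 + 1/(-5) = -4 - 1/5 = -21/5)
(u(-2) + (6 - 1*73))*(-20) = (-21/5 + (6 - 1*73))*(-20) = (-21/5 + (6 - 73))*(-20) = (-21/5 - 67)*(-20) = -356/5*(-20) = 1424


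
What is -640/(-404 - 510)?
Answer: 320/457 ≈ 0.70022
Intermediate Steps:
-640/(-404 - 510) = -640/(-914) = -640*(-1/914) = 320/457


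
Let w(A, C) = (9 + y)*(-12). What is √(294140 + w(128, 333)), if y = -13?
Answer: 2*√73547 ≈ 542.39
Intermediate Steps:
w(A, C) = 48 (w(A, C) = (9 - 13)*(-12) = -4*(-12) = 48)
√(294140 + w(128, 333)) = √(294140 + 48) = √294188 = 2*√73547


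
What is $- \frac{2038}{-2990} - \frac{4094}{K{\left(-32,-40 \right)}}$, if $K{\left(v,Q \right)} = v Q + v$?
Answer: $- \frac{186493}{71760} \approx -2.5988$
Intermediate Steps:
$K{\left(v,Q \right)} = v + Q v$ ($K{\left(v,Q \right)} = Q v + v = v + Q v$)
$- \frac{2038}{-2990} - \frac{4094}{K{\left(-32,-40 \right)}} = - \frac{2038}{-2990} - \frac{4094}{\left(-32\right) \left(1 - 40\right)} = \left(-2038\right) \left(- \frac{1}{2990}\right) - \frac{4094}{\left(-32\right) \left(-39\right)} = \frac{1019}{1495} - \frac{4094}{1248} = \frac{1019}{1495} - \frac{2047}{624} = - \frac{186493}{71760}$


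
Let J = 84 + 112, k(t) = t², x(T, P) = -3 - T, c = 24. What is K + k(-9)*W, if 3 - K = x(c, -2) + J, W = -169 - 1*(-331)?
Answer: 12956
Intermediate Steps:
J = 196
W = 162 (W = -169 + 331 = 162)
K = -166 (K = 3 - ((-3 - 1*24) + 196) = 3 - ((-3 - 24) + 196) = 3 - (-27 + 196) = 3 - 1*169 = 3 - 169 = -166)
K + k(-9)*W = -166 + (-9)²*162 = -166 + 81*162 = -166 + 13122 = 12956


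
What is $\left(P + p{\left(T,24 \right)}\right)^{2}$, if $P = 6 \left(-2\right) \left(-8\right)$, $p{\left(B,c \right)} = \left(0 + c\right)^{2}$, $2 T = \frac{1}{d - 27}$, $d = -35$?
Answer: $451584$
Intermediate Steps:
$T = - \frac{1}{124}$ ($T = \frac{1}{2 \left(-35 - 27\right)} = \frac{1}{2 \left(-62\right)} = \frac{1}{2} \left(- \frac{1}{62}\right) = - \frac{1}{124} \approx -0.0080645$)
$p{\left(B,c \right)} = c^{2}$
$P = 96$ ($P = \left(-12\right) \left(-8\right) = 96$)
$\left(P + p{\left(T,24 \right)}\right)^{2} = \left(96 + 24^{2}\right)^{2} = \left(96 + 576\right)^{2} = 672^{2} = 451584$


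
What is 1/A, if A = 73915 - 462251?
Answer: -1/388336 ≈ -2.5751e-6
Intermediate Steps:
A = -388336
1/A = 1/(-388336) = -1/388336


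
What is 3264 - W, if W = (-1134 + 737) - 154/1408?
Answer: 234311/64 ≈ 3661.1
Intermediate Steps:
W = -25415/64 (W = -397 - 154*1/1408 = -397 - 7/64 = -25415/64 ≈ -397.11)
3264 - W = 3264 - 1*(-25415/64) = 3264 + 25415/64 = 234311/64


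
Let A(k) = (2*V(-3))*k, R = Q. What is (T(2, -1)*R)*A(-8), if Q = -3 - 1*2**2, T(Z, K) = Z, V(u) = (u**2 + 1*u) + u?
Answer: 672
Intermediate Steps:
V(u) = u**2 + 2*u (V(u) = (u**2 + u) + u = (u + u**2) + u = u**2 + 2*u)
Q = -7 (Q = -3 - 1*4 = -3 - 4 = -7)
R = -7
A(k) = 6*k (A(k) = (2*(-3*(2 - 3)))*k = (2*(-3*(-1)))*k = (2*3)*k = 6*k)
(T(2, -1)*R)*A(-8) = (2*(-7))*(6*(-8)) = -14*(-48) = 672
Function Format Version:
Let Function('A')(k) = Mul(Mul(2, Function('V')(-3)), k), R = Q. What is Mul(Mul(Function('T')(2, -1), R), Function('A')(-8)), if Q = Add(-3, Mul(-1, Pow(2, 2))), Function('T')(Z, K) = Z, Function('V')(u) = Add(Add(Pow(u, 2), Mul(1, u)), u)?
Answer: 672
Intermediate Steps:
Function('V')(u) = Add(Pow(u, 2), Mul(2, u)) (Function('V')(u) = Add(Add(Pow(u, 2), u), u) = Add(Add(u, Pow(u, 2)), u) = Add(Pow(u, 2), Mul(2, u)))
Q = -7 (Q = Add(-3, Mul(-1, 4)) = Add(-3, -4) = -7)
R = -7
Function('A')(k) = Mul(6, k) (Function('A')(k) = Mul(Mul(2, Mul(-3, Add(2, -3))), k) = Mul(Mul(2, Mul(-3, -1)), k) = Mul(Mul(2, 3), k) = Mul(6, k))
Mul(Mul(Function('T')(2, -1), R), Function('A')(-8)) = Mul(Mul(2, -7), Mul(6, -8)) = Mul(-14, -48) = 672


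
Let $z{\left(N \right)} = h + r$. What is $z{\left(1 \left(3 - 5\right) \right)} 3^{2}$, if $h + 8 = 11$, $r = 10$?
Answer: $117$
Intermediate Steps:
$h = 3$ ($h = -8 + 11 = 3$)
$z{\left(N \right)} = 13$ ($z{\left(N \right)} = 3 + 10 = 13$)
$z{\left(1 \left(3 - 5\right) \right)} 3^{2} = 13 \cdot 3^{2} = 13 \cdot 9 = 117$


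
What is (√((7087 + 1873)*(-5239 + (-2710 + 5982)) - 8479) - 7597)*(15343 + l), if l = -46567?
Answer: 237208728 - 31224*I*√17632799 ≈ 2.3721e+8 - 1.3111e+8*I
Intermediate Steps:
(√((7087 + 1873)*(-5239 + (-2710 + 5982)) - 8479) - 7597)*(15343 + l) = (√((7087 + 1873)*(-5239 + (-2710 + 5982)) - 8479) - 7597)*(15343 - 46567) = (√(8960*(-5239 + 3272) - 8479) - 7597)*(-31224) = (√(8960*(-1967) - 8479) - 7597)*(-31224) = (√(-17624320 - 8479) - 7597)*(-31224) = (√(-17632799) - 7597)*(-31224) = (I*√17632799 - 7597)*(-31224) = (-7597 + I*√17632799)*(-31224) = 237208728 - 31224*I*√17632799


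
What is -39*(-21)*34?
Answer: 27846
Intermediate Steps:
-39*(-21)*34 = 819*34 = 27846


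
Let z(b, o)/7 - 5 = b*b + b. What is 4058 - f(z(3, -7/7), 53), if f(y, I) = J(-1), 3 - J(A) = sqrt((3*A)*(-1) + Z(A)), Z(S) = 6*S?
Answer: 4055 + I*sqrt(3) ≈ 4055.0 + 1.732*I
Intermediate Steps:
J(A) = 3 - sqrt(3)*sqrt(A) (J(A) = 3 - sqrt((3*A)*(-1) + 6*A) = 3 - sqrt(-3*A + 6*A) = 3 - sqrt(3*A) = 3 - sqrt(3)*sqrt(A))
z(b, o) = 35 + 7*b + 7*b**2 (z(b, o) = 35 + 7*(b*b + b) = 35 + 7*(b**2 + b) = 35 + 7*(b + b**2) = 35 + (7*b + 7*b**2) = 35 + 7*b + 7*b**2)
f(y, I) = 3 - I*sqrt(3) (f(y, I) = 3 - sqrt(3)*sqrt(-1) = 3 - sqrt(3)*I = 3 - I*sqrt(3))
4058 - f(z(3, -7/7), 53) = 4058 - (3 - I*sqrt(3)) = 4058 + (-3 + I*sqrt(3)) = 4055 + I*sqrt(3)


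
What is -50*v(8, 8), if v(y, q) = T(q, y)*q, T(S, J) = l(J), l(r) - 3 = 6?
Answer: -3600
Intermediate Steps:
l(r) = 9 (l(r) = 3 + 6 = 9)
T(S, J) = 9
v(y, q) = 9*q
-50*v(8, 8) = -450*8 = -50*72 = -3600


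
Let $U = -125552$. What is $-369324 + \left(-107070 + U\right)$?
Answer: $-601946$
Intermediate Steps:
$-369324 + \left(-107070 + U\right) = -369324 - 232622 = -601946$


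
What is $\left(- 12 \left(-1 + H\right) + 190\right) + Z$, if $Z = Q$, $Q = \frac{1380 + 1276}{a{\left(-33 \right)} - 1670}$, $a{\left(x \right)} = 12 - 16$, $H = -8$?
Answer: $\frac{248098}{837} \approx 296.41$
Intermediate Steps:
$a{\left(x \right)} = -4$
$Q = - \frac{1328}{837}$ ($Q = \frac{1380 + 1276}{-4 - 1670} = \frac{2656}{-1674} = 2656 \left(- \frac{1}{1674}\right) = - \frac{1328}{837} \approx -1.5866$)
$Z = - \frac{1328}{837} \approx -1.5866$
$\left(- 12 \left(-1 + H\right) + 190\right) + Z = \left(- 12 \left(-1 - 8\right) + 190\right) - \frac{1328}{837} = \left(\left(-12\right) \left(-9\right) + 190\right) - \frac{1328}{837} = \left(108 + 190\right) - \frac{1328}{837} = 298 - \frac{1328}{837} = \frac{248098}{837}$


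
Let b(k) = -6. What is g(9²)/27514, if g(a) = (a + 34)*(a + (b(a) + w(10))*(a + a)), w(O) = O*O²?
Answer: 18527535/27514 ≈ 673.39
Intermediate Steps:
w(O) = O³
g(a) = 1989*a*(34 + a) (g(a) = (a + 34)*(a + (-6 + 10³)*(a + a)) = (34 + a)*(a + (-6 + 1000)*(2*a)) = (34 + a)*(a + 994*(2*a)) = (34 + a)*(a + 1988*a) = (34 + a)*(1989*a) = 1989*a*(34 + a))
g(9²)/27514 = (1989*9²*(34 + 9²))/27514 = (1989*81*(34 + 81))*(1/27514) = (1989*81*115)*(1/27514) = 18527535*(1/27514) = 18527535/27514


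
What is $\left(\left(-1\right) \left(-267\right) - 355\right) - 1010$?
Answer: $-1098$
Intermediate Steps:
$\left(\left(-1\right) \left(-267\right) - 355\right) - 1010 = \left(267 - 355\right) - 1010 = -88 - 1010 = -1098$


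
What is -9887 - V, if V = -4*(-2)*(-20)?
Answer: -9727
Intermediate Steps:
V = -160 (V = 8*(-20) = -160)
-9887 - V = -9887 - 1*(-160) = -9887 + 160 = -9727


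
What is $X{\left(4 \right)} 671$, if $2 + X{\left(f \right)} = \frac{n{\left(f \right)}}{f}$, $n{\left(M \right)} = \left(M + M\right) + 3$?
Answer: $\frac{2013}{4} \approx 503.25$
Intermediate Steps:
$n{\left(M \right)} = 3 + 2 M$ ($n{\left(M \right)} = 2 M + 3 = 3 + 2 M$)
$X{\left(f \right)} = -2 + \frac{3 + 2 f}{f}$
$X{\left(4 \right)} 671 = \frac{3}{4} \cdot 671 = \frac{2013}{4}$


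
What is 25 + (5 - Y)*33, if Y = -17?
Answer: 751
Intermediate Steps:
25 + (5 - Y)*33 = 25 + (5 - 1*(-17))*33 = 25 + (5 + 17)*33 = 25 + 22*33 = 25 + 726 = 751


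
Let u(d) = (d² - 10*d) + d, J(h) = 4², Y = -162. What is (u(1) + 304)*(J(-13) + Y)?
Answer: -43216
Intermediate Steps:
J(h) = 16
u(d) = d² - 9*d
(u(1) + 304)*(J(-13) + Y) = (1*(-9 + 1) + 304)*(16 - 162) = (1*(-8) + 304)*(-146) = (-8 + 304)*(-146) = 296*(-146) = -43216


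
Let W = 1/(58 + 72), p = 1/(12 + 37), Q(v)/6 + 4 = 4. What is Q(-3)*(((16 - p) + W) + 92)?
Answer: 0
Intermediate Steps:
Q(v) = 0 (Q(v) = -24 + 6*4 = -24 + 24 = 0)
p = 1/49 ≈ 0.020408
W = 1/130 ≈ 0.0076923
Q(-3)*(((16 - p) + W) + 92) = 0*(((16 - 1*1/49) + 1/130) + 92) = 0*(((16 - 1/49) + 1/130) + 92) = 0*((783/49 + 1/130) + 92) = 0*(101839/6370 + 92) = 0*(687879/6370) = 0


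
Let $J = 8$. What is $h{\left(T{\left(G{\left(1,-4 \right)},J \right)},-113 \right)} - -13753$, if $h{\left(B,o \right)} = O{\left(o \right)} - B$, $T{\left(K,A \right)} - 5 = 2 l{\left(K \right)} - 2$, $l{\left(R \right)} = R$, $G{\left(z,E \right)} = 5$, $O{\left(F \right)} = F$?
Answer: $13627$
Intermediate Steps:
$T{\left(K,A \right)} = 3 + 2 K$ ($T{\left(K,A \right)} = 5 + \left(2 K - 2\right) = 5 + \left(-2 + 2 K\right) = 3 + 2 K$)
$h{\left(B,o \right)} = o - B$
$h{\left(T{\left(G{\left(1,-4 \right)},J \right)},-113 \right)} - -13753 = \left(-113 - \left(3 + 2 \cdot 5\right)\right) - -13753 = \left(-113 - \left(3 + 10\right)\right) + 13753 = \left(-113 - 13\right) + 13753 = -126 + 13753 = 13627$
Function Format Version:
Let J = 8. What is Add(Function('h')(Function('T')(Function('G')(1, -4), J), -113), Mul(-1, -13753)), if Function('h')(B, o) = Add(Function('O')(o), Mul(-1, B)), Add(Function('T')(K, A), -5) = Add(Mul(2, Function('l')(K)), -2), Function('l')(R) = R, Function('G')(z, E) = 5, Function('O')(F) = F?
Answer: 13627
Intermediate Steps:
Function('T')(K, A) = Add(3, Mul(2, K)) (Function('T')(K, A) = Add(5, Add(Mul(2, K), -2)) = Add(5, Add(-2, Mul(2, K))) = Add(3, Mul(2, K)))
Function('h')(B, o) = Add(o, Mul(-1, B))
Add(Function('h')(Function('T')(Function('G')(1, -4), J), -113), Mul(-1, -13753)) = Add(Add(-113, Mul(-1, Add(3, Mul(2, 5)))), Mul(-1, -13753)) = Add(Add(-113, Mul(-1, Add(3, 10))), 13753) = Add(Add(-113, Mul(-1, 13)), 13753) = Add(Add(-113, -13), 13753) = Add(-126, 13753) = 13627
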